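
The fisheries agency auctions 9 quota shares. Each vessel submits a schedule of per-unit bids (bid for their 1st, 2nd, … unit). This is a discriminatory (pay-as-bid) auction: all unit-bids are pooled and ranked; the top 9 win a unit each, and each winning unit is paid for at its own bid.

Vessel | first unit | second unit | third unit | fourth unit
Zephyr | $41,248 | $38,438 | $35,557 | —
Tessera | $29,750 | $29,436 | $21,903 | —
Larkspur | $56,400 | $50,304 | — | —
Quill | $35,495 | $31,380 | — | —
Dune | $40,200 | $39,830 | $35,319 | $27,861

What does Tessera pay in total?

Pooled unit-bids ranked (top 9): 56,400 (Larkspur-1), 50,304 (Larkspur-2), 41,248 (Zephyr-1), 40,200 (Dune-1), 39,830 (Dune-2), 38,438 (Zephyr-2), 35,557 (Zephyr-3), 35,495 (Quill-1), 35,319 (Dune-3)
Next rejected bid: $31,380 (not a price — pay-as-bid).
Tessera wins no units.

Tessera pays $0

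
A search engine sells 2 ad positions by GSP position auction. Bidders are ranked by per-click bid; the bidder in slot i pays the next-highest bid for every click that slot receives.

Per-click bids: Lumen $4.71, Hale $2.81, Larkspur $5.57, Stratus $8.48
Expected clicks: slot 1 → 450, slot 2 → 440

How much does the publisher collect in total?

Ranked by bid: $8.48 (Stratus) > $5.57 (Larkspur) > $4.71 (Lumen) > …
Slot 1: Stratus pays $5.57 × 450 = $2506.50
Slot 2: Larkspur pays $4.71 × 440 = $2072.40
Total = $4578.90

Total revenue: $4578.90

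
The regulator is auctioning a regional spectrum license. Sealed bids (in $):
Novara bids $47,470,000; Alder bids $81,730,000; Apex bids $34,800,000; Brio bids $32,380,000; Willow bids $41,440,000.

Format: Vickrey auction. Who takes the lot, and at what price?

Alder pays $47,470,000

Bids in order: 81,730,000 (Alder) > 47,470,000 (Novara) > 41,440,000 (Willow) > 34,800,000 (Apex) > 32,380,000 (Brio)
Alder is highest; pays the second-highest bid, $47,470,000.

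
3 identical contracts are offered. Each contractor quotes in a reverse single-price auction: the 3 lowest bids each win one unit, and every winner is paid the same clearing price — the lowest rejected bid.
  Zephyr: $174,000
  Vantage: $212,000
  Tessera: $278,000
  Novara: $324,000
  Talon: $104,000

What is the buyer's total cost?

Total cost: $834,000

Sorting: 104,000 (Talon), 174,000 (Zephyr), 212,000 (Vantage), 278,000 (Tessera), 324,000 (Novara)
Winners (3 units): Talon, Zephyr, Vantage.
Clearing price = lowest rejected bid = $278,000.
Total cost = 3 × $278,000 = $834,000.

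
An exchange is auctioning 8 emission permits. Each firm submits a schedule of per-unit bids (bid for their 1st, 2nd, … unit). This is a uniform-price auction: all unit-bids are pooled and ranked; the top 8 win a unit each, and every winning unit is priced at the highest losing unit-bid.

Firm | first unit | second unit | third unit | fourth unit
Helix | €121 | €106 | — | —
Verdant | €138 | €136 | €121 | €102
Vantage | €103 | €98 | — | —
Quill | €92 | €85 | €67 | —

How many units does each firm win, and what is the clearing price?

Helix 2, Vantage 2, Verdant 4; clearing price €92

Merging the schedules and taking the best 8: 138 (Verdant-1), 136 (Verdant-2), 121 (Helix-1), 121 (Verdant-3), 106 (Helix-2), 103 (Vantage-1), 102 (Verdant-4), 98 (Vantage-2)
First bid not allocated: €92.
Allocation: Helix 2, Vantage 2, Verdant 4.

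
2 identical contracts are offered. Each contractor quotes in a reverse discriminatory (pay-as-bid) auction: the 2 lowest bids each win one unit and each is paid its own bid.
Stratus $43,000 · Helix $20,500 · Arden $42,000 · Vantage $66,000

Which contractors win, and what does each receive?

Ordering the bids: 20,500 (Helix), 42,000 (Arden), 43,000 (Stratus), 66,000 (Vantage)
Winners (2 units): Helix, Arden.
Each winner is paid its own bid: Helix $20,500, Arden $42,000.

Helix $20,500, Arden $42,000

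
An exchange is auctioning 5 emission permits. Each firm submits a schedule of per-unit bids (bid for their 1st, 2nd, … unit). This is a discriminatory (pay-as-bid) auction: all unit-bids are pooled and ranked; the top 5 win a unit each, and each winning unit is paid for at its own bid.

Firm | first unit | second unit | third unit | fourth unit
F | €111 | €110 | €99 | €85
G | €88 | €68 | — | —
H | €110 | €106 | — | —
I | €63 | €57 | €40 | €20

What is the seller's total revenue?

Total revenue: €536

All unit-bids, highest first — top 5: 111 (F-1), 110 (F-2), 110 (H-1), 106 (H-2), 99 (F-3)
Next rejected bid: €88 (not a price — pay-as-bid).
Each winning unit pays its own bid.
Revenue = 111 + 110 + 110 + 106 + 99 = €536.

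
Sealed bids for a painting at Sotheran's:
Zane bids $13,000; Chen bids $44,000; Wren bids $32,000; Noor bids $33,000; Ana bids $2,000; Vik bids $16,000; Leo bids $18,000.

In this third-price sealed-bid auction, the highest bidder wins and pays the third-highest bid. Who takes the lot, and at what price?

Chen pays $32,000

Third-price sealed-bid auction: the highest bidder wins and pays the third-highest bid.
Sorting bids: 44,000 (Chen) > 33,000 (Noor) > 32,000 (Wren) > 18,000 (Leo) > 16,000 (Vik) > 13,000 (Zane) > …
Chen wins; payment is bid #3 in the ranking = $32,000.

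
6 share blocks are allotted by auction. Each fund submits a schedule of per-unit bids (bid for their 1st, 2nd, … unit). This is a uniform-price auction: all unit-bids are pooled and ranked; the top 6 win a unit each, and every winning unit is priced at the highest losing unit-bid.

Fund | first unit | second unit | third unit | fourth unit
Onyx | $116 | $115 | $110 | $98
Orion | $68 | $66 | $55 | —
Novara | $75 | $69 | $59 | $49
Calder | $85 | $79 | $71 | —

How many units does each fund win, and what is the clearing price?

Merging the schedules and taking the best 6: 116 (Onyx-1), 115 (Onyx-2), 110 (Onyx-3), 98 (Onyx-4), 85 (Calder-1), 79 (Calder-2)
First bid not allocated: $75.
Allocation: Calder 2, Onyx 4.

Calder 2, Onyx 4; clearing price $75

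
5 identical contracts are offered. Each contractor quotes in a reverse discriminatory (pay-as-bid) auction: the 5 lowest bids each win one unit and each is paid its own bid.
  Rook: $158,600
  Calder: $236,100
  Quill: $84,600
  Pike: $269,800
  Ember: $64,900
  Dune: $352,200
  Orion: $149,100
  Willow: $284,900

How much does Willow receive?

Willow is paid $0

Ordering the bids: 64,900 (Ember), 84,600 (Quill), 149,100 (Orion), 158,600 (Rook), 236,100 (Calder), 269,800 (Pike), 284,900 (Willow), …
The 5 lowest are Ember, Quill, Orion, Rook, Calder.
Willow does not win → $0.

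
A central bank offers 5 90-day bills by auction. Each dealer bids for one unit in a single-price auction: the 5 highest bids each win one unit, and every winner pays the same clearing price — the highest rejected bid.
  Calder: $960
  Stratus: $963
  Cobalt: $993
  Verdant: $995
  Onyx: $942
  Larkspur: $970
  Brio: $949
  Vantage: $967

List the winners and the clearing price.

Verdant, Cobalt, Larkspur, Vantage, Stratus; each pays $960

Sorting: 995 (Verdant), 993 (Cobalt), 970 (Larkspur), 967 (Vantage), 963 (Stratus), 960 (Calder), 949 (Brio), …
Winners (5 units): Verdant, Cobalt, Larkspur, Vantage, Stratus.
Clearing price = highest rejected bid = $960.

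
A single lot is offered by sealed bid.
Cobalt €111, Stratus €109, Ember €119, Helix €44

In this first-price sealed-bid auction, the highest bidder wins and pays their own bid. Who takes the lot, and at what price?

Bids ranked: 119 (Ember) > 111 (Cobalt) > 109 (Stratus) > 44 (Helix)
Ember is highest → pays own bid, €119.

Ember pays €119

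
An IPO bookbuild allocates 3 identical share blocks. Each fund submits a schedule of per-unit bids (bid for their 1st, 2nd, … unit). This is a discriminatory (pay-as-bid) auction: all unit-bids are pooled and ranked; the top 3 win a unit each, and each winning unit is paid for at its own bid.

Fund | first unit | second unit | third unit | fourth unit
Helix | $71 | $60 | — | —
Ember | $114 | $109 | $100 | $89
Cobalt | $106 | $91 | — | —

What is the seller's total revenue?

Merging the schedules and taking the best 3: 114 (Ember-1), 109 (Ember-2), 106 (Cobalt-1)
Next rejected bid: $100 (not a price — pay-as-bid).
Each winning unit pays its own bid.
Revenue = 114 + 109 + 106 = $329.

Total revenue: $329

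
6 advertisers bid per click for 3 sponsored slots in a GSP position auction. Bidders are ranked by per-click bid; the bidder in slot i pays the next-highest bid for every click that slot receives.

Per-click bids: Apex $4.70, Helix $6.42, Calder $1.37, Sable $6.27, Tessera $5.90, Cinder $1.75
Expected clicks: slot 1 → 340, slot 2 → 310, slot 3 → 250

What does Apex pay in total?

Ranked by bid: $6.42 (Helix) > $6.27 (Sable) > $5.90 (Tessera) > $4.70 (Apex) > …
Apex ranks below slot 3 → no slot, pays nothing.

Apex pays $0.00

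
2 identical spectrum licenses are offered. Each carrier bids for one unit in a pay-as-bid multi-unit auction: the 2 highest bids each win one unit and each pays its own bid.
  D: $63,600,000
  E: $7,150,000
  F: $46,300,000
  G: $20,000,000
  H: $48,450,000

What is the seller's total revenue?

Ordering the bids: 63,600,000 (D), 48,450,000 (H), 46,300,000 (F), 20,000,000 (G), …
Winners (2 units): D, H.
Total revenue = 63,600,000 + 48,450,000 = $112,050,000.

Total revenue: $112,050,000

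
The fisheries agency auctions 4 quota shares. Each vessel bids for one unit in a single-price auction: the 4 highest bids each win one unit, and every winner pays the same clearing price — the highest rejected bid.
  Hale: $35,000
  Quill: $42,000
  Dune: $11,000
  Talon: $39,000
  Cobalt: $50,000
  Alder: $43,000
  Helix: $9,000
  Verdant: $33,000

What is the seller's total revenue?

Total revenue: $140,000

Bids ranked high→low: 50,000 (Cobalt), 43,000 (Alder), 42,000 (Quill), 39,000 (Talon), 35,000 (Hale), 33,000 (Verdant), …
Winners (4 units): Cobalt, Alder, Quill, Talon.
Clearing price = highest rejected bid = $35,000.
Total revenue = 4 × $35,000 = $140,000.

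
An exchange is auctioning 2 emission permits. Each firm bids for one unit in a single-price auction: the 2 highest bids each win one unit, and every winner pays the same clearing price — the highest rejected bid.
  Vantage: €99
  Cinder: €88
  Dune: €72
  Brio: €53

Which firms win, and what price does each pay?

Vantage, Cinder; each pays €72

Bids ranked high→low: 99 (Vantage), 88 (Cinder), 72 (Dune), 53 (Brio)
The 2 highest are Vantage, Cinder.
Highest unsuccessful bid: €72 → clearing price.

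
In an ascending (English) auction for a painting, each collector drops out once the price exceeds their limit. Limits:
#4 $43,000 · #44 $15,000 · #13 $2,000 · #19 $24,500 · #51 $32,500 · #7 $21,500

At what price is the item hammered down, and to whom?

Limits in order: 43,000 (#4) > 32,500 (#51) > 24,500 (#19) > 21,500 (#7) > 15,000 (#44) > 2,000 (#13)
Once the price passes $32,500, only #4 is left; the hammer falls at #51's limit of $32,500.

#4 wins at $32,500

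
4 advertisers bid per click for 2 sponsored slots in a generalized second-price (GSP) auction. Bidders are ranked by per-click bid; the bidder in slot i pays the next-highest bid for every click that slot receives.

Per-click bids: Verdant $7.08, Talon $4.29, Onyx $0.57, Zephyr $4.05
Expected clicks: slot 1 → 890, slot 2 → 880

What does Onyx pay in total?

Ranked by bid: $7.08 (Verdant) > $4.29 (Talon) > $4.05 (Zephyr) > …
Onyx ranks below slot 2 → no slot, pays nothing.

Onyx pays $0.00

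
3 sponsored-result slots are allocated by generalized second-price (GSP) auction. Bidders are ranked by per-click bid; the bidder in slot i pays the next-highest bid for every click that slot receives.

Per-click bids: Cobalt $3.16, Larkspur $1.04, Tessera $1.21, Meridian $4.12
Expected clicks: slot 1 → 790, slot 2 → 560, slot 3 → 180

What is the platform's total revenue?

Total revenue: $3361.20

Sorting advertisers: $4.12 (Meridian) > $3.16 (Cobalt) > $1.21 (Tessera) > $1.04 (Larkspur)
Slot 1: Meridian pays $3.16 × 790 = $2496.40
Slot 2: Cobalt pays $1.21 × 560 = $677.60
Slot 3: Tessera pays $1.04 × 180 = $187.20
Total = $3361.20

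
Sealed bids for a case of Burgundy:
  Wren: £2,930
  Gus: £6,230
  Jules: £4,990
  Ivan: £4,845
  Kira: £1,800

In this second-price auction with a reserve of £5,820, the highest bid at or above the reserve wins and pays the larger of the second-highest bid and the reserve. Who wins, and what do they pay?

Second-price auction with a reserve of £5,820: the highest bid at or above the reserve wins and pays the larger of the second-highest bid and the reserve.
Bids ranked: 6,230 (Gus) > 4,990 (Jules) > 4,845 (Ivan) > 2,930 (Wren) > 1,800 (Kira)
Gus has the top bid at or above the reserve (£6,230).
max(second-highest £4,990, reserve £5,820) = £5,820.

Gus pays £5,820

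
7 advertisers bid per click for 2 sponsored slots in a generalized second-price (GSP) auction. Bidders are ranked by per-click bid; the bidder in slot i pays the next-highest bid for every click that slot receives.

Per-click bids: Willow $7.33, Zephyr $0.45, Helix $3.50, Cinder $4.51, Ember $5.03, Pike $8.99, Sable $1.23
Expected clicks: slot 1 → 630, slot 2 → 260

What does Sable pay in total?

Ranked by bid: $8.99 (Pike) > $7.33 (Willow) > $5.03 (Ember) > …
Sable ranks below slot 2 → no slot, pays nothing.

Sable pays $0.00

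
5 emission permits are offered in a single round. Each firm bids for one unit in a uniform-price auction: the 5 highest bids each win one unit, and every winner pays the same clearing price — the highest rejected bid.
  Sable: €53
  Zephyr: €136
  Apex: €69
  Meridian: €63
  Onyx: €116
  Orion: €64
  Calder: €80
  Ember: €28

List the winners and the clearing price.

Zephyr, Onyx, Calder, Apex, Orion; each pays €63

Ordering the bids: 136 (Zephyr), 116 (Onyx), 80 (Calder), 69 (Apex), 64 (Orion), 63 (Meridian), 53 (Sable), …
Winners (5 units): Zephyr, Onyx, Calder, Apex, Orion.
First losing bid is Meridian's €63, which sets the uniform price.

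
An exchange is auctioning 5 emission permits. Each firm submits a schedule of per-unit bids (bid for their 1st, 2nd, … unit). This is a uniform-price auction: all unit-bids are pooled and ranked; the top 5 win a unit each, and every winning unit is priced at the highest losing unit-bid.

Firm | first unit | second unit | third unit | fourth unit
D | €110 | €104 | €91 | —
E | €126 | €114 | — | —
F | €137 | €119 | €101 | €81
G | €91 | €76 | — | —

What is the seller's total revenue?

All unit-bids, highest first — top 5: 137 (F-1), 126 (E-1), 119 (F-2), 114 (E-2), 110 (D-1)
Highest rejected unit-bid = €104.
Allocation: D 1, E 2, F 2. Every unit priced at €104.
Revenue = 5 × 104 = €520.

Total revenue: €520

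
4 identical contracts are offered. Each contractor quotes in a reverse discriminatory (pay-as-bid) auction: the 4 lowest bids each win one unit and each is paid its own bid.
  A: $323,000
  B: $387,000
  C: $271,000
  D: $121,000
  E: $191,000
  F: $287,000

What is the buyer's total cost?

Total cost: $870,000

Ordering the bids: 121,000 (D), 191,000 (E), 271,000 (C), 287,000 (F), 323,000 (A), 387,000 (B)
Winners (4 units): D, E, C, F.
Total cost = 121,000 + 191,000 + 271,000 + 287,000 = $870,000.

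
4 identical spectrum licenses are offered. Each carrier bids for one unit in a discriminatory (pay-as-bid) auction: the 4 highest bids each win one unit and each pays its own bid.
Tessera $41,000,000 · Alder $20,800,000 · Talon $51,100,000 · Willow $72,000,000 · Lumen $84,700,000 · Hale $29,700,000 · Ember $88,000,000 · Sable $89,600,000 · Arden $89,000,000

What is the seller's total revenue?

Bids ranked high→low: 89,600,000 (Sable), 89,000,000 (Arden), 88,000,000 (Ember), 84,700,000 (Lumen), 72,000,000 (Willow), 51,100,000 (Talon), …
The 4 highest are Sable, Arden, Ember, Lumen.
Total revenue = 89,600,000 + 89,000,000 + 88,000,000 + 84,700,000 = $351,300,000.

Total revenue: $351,300,000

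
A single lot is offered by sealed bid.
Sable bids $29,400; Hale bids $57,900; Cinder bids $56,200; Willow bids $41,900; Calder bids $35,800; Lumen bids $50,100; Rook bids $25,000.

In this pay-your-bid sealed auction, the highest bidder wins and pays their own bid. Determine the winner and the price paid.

Pay-your-bid sealed auction: the highest bidder wins and pays their own bid.
Sorting bids: 57,900 (Hale) > 56,200 (Cinder) > 50,100 (Lumen) > 41,900 (Willow) > 35,800 (Calder) > 29,400 (Sable) > …
Hale is highest → pays own bid, $57,900.

Hale pays $57,900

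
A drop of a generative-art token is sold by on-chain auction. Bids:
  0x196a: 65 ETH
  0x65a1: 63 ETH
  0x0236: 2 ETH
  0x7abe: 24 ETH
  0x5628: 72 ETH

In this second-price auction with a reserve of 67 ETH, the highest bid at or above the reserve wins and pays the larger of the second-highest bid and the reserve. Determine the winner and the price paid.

Sorting bids: 72 (0x5628) > 65 (0x196a) > 63 (0x65a1) > 24 (0x7abe) > 2 (0x0236)
Highest eligible bid: 0x5628 at 72 ETH.
max(second-highest 65 ETH, reserve 67 ETH) = 67 ETH.

0x5628 pays 67 ETH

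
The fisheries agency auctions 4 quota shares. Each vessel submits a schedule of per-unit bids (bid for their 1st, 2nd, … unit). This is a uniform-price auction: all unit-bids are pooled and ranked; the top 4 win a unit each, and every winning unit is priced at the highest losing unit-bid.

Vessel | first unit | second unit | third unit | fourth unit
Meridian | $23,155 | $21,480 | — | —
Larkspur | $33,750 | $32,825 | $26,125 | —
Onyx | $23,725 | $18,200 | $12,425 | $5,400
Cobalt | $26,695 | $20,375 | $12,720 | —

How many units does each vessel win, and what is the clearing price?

All unit-bids, highest first — top 4: 33,750 (Larkspur-1), 32,825 (Larkspur-2), 26,695 (Cobalt-1), 26,125 (Larkspur-3)
Highest rejected unit-bid = $23,725.
Allocation: Cobalt 1, Larkspur 3.

Cobalt 1, Larkspur 3; clearing price $23,725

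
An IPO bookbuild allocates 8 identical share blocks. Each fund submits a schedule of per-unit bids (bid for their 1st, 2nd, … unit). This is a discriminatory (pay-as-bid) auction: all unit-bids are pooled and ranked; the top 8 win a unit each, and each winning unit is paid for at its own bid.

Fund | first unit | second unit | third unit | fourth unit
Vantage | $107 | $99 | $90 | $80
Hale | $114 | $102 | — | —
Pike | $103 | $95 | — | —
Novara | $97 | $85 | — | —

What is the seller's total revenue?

Total revenue: $807

Pooled unit-bids ranked (top 8): 114 (Hale-1), 107 (Vantage-1), 103 (Pike-1), 102 (Hale-2), 99 (Vantage-2), 97 (Novara-1), 95 (Pike-2), 90 (Vantage-3)
Next rejected bid: $85 (not a price — pay-as-bid).
Each winning unit pays its own bid.
Revenue = 114 + 107 + 103 + 102 + 99 + 97 + 95 + 90 = $807.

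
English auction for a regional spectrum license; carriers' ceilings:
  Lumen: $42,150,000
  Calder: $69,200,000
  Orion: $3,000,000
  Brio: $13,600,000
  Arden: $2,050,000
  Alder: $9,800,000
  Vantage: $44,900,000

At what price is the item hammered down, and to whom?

Calder wins at $44,900,000

Ascending (English) auction: the price rises until one bidder remains; the winner pays the price at which the last rival dropped out.
Sorting limits: 69,200,000 (Calder) > 44,900,000 (Vantage) > 42,150,000 (Lumen) > 13,600,000 (Brio) > 9,800,000 (Alder) > 3,000,000 (Orion) > …
Vantage is the last rival to drop out, at $44,900,000; Calder remains and wins at that price.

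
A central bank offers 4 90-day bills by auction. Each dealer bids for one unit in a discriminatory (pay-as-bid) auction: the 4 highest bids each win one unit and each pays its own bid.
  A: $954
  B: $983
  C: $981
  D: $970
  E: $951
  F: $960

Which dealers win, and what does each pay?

B $983, C $981, D $970, F $960

Ordering the bids: 983 (B), 981 (C), 970 (D), 960 (F), 954 (A), 951 (E)
Top 4: B, C, D, F.
Each winner pays its own bid: B $983, C $981, D $970, F $960.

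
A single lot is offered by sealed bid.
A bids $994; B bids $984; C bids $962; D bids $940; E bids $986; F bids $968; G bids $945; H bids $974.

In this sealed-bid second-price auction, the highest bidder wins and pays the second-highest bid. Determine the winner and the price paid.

Sealed-bid second-price auction: the highest bidder wins and pays the second-highest bid.
Bids ranked: 994 (A) > 986 (E) > 984 (B) > 974 (H) > 968 (F) > 962 (C) > …
Second-price: A pays E's bid of $986.

A pays $986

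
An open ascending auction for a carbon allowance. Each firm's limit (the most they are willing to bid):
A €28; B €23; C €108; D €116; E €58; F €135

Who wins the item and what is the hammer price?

F wins at €116

Rule: the price rises until one bidder remains; the winner pays the price at which the last rival dropped out.
Limits ranked: 135 (F) > 116 (D) > 108 (C) > 58 (E) > 28 (A) > 23 (B)
Bidding ends when D exits at €116; F takes it.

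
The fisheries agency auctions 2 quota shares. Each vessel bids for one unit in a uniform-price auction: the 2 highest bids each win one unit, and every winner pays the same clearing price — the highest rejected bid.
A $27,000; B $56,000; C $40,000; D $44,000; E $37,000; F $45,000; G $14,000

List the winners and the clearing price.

Sorting: 56,000 (B), 45,000 (F), 44,000 (D), 40,000 (C), …
Winners (2 units): B, F.
Highest unsuccessful bid: $44,000 → clearing price.

B, F; each pays $44,000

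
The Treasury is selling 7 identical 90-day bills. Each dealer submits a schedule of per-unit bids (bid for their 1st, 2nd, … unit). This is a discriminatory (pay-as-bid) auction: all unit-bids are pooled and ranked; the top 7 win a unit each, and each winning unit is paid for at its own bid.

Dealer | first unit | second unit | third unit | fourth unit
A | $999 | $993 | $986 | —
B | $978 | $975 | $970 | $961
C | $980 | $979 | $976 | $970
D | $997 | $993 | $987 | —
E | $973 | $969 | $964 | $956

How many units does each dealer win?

Merging the schedules and taking the best 7: 999 (A-1), 997 (D-1), 993 (A-2), 993 (D-2), 987 (D-3), 986 (A-3), 980 (C-1)
Next rejected bid: $979 (not a price — pay-as-bid).
Allocation: A 3, C 1, D 3.

A 3, C 1, D 3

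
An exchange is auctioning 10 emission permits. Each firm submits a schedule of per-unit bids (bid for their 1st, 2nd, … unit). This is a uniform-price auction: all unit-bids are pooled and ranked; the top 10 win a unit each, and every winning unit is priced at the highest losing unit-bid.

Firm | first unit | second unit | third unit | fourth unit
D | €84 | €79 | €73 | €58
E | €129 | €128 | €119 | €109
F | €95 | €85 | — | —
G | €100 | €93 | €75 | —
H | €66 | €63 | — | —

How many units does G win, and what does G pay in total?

G: 2 units, pays €150

All unit-bids, highest first — top 10: 129 (E-1), 128 (E-2), 119 (E-3), 109 (E-4), 100 (G-1), 95 (F-1), 93 (G-2), 85 (F-2), 84 (D-1), 79 (D-2)
First bid not allocated: €75.
G wins 2 unit(s) at €75 each.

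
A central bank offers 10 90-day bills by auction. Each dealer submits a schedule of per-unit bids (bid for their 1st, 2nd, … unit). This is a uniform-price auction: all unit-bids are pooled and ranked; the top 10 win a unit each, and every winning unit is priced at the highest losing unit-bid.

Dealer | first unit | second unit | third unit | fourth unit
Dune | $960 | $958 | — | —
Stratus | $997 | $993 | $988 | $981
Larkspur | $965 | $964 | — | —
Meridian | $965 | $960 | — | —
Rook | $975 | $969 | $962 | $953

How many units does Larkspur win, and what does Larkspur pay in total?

Pooled unit-bids ranked (top 10): 997 (Stratus-1), 993 (Stratus-2), 988 (Stratus-3), 981 (Stratus-4), 975 (Rook-1), 969 (Rook-2), 965 (Larkspur-1), 965 (Meridian-1), 964 (Larkspur-2), 962 (Rook-3)
First bid not allocated: $960.
Larkspur wins 2 unit(s) at $960 each.

Larkspur: 2 units, pays $1,920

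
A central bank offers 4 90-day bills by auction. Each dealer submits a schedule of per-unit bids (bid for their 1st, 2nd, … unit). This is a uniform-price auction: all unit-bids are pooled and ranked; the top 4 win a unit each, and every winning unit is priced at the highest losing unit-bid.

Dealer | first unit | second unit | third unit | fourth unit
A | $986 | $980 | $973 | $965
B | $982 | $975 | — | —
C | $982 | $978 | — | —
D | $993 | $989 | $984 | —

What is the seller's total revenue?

Total revenue: $3,928

Pooled unit-bids ranked (top 4): 993 (D-1), 989 (D-2), 986 (A-1), 984 (D-3)
The (k+1)-th unit-bid is $982.
Allocation: A 1, D 3. Every unit priced at $982.
Revenue = 4 × 982 = $3,928.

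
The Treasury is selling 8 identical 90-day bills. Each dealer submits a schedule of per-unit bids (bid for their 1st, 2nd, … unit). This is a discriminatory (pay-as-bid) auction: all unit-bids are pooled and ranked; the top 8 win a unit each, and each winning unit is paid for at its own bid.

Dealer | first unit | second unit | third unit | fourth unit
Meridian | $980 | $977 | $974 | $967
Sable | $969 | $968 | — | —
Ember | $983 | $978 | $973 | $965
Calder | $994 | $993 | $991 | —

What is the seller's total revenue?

Total revenue: $7,870

Pooled unit-bids ranked (top 8): 994 (Calder-1), 993 (Calder-2), 991 (Calder-3), 983 (Ember-1), 980 (Meridian-1), 978 (Ember-2), 977 (Meridian-2), 974 (Meridian-3)
Next rejected bid: $973 (not a price — pay-as-bid).
Each winning unit pays its own bid.
Revenue = 994 + 993 + 991 + 983 + 980 + 978 + 977 + 974 = $7,870.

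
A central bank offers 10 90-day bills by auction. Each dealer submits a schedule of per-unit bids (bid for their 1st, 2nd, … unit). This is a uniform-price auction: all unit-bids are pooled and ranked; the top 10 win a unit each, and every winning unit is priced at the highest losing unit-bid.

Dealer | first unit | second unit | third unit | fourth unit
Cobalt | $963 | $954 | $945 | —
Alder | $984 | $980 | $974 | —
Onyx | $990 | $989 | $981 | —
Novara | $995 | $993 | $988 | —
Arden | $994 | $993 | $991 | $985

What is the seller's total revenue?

Total revenue: $9,810

All unit-bids, highest first — top 10: 995 (Novara-1), 994 (Arden-1), 993 (Novara-2), 993 (Arden-2), 991 (Arden-3), 990 (Onyx-1), 989 (Onyx-2), 988 (Novara-3), 985 (Arden-4), 984 (Alder-1)
The (k+1)-th unit-bid is $981.
Allocation: Alder 1, Arden 4, Novara 3, Onyx 2. Every unit priced at $981.
Revenue = 10 × 981 = $9,810.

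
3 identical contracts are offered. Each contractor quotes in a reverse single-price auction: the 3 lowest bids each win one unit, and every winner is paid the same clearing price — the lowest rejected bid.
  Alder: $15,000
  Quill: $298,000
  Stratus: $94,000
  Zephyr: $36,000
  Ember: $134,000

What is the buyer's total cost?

Bids ranked low→high: 15,000 (Alder), 36,000 (Zephyr), 94,000 (Stratus), 134,000 (Ember), 298,000 (Quill)
The 3 lowest are Alder, Zephyr, Stratus.
Clearing price = lowest rejected bid = $134,000.
Total cost = 3 × $134,000 = $402,000.

Total cost: $402,000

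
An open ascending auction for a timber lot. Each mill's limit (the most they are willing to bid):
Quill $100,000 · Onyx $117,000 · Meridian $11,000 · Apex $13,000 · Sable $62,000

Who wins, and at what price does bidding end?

Rule: the price rises until one bidder remains; the winner pays the price at which the last rival dropped out.
Sorting limits: 117,000 (Onyx) > 100,000 (Quill) > 62,000 (Sable) > 13,000 (Apex) > 11,000 (Meridian)
Once the price passes $100,000, only Onyx is left; the hammer falls at Quill's limit of $100,000.

Onyx wins at $100,000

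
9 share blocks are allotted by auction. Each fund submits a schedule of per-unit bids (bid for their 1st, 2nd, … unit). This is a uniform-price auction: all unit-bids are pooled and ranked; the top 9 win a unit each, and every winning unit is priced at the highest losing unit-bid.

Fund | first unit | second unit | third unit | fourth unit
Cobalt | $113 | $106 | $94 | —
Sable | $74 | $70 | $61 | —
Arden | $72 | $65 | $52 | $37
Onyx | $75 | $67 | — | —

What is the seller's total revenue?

Total revenue: $549

All unit-bids, highest first — top 9: 113 (Cobalt-1), 106 (Cobalt-2), 94 (Cobalt-3), 75 (Onyx-1), 74 (Sable-1), 72 (Arden-1), 70 (Sable-2), 67 (Onyx-2), 65 (Arden-2)
First bid not allocated: $61.
Allocation: Arden 2, Cobalt 3, Onyx 2, Sable 2. Every unit priced at $61.
Revenue = 9 × 61 = $549.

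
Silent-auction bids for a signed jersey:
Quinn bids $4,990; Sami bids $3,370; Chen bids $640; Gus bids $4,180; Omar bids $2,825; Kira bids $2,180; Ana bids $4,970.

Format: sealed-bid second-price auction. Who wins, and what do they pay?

Quinn pays $4,970

Rule: the highest bidder wins and pays the second-highest bid.
Bids ranked: 4,990 (Quinn) > 4,970 (Ana) > 4,180 (Gus) > 3,370 (Sami) > 2,825 (Omar) > 2,180 (Kira) > …
Second-price: Quinn pays Ana's bid of $4,970.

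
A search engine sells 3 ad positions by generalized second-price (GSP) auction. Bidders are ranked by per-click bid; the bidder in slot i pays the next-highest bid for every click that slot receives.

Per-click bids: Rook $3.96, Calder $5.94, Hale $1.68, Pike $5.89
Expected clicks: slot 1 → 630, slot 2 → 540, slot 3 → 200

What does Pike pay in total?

Sorting advertisers: $5.94 (Calder) > $5.89 (Pike) > $3.96 (Rook) > $1.68 (Hale)
Pike holds slot 2 → pays next bid $3.96 × 540 clicks = $2138.40.

Pike pays $2138.40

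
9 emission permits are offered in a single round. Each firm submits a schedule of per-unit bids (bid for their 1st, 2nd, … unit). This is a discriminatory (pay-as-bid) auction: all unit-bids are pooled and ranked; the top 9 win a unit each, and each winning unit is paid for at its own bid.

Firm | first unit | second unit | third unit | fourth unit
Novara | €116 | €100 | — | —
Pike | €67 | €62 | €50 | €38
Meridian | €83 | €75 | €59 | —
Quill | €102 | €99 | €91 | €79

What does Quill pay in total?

Quill pays €371

All unit-bids, highest first — top 9: 116 (Novara-1), 102 (Quill-1), 100 (Novara-2), 99 (Quill-2), 91 (Quill-3), 83 (Meridian-1), 79 (Quill-4), 75 (Meridian-2), 67 (Pike-1)
Next rejected bid: €62 (not a price — pay-as-bid).
Quill's winning unit-bids: 102 + 99 + 91 + 79 = €371.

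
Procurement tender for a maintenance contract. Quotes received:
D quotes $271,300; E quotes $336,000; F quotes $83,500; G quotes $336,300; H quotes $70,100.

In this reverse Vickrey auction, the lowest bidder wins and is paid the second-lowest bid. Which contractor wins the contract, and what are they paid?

Rule: the lowest bidder wins and is paid the second-lowest bid.
Sorting bids: 70,100 (H) < 83,500 (F) < 271,300 (D) < 336,000 (E) < 336,300 (G)
H wins with the lowest bid; price is set by the runner-up at $83,500.

H is paid $83,500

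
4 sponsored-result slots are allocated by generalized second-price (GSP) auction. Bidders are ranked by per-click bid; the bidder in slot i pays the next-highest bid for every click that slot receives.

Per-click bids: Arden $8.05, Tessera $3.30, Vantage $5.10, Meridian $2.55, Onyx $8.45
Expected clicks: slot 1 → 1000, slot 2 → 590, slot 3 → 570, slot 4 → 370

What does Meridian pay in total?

Ranked by bid: $8.45 (Onyx) > $8.05 (Arden) > $5.10 (Vantage) > $3.30 (Tessera) > $2.55 (Meridian)
Meridian ranks below slot 4 → no slot, pays nothing.

Meridian pays $0.00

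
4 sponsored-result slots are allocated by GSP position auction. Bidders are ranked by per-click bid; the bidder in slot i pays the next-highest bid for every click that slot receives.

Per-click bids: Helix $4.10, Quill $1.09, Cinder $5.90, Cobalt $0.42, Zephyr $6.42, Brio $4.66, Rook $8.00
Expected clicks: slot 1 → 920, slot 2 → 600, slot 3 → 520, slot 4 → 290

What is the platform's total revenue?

Total revenue: $13058.60

Per-click bids in order: $8.00 (Rook) > $6.42 (Zephyr) > $5.90 (Cinder) > $4.66 (Brio) > $4.10 (Helix) > …
Slot 1: Rook pays $6.42 × 920 = $5906.40
Slot 2: Zephyr pays $5.90 × 600 = $3540.00
Slot 3: Cinder pays $4.66 × 520 = $2423.20
Slot 4: Brio pays $4.10 × 290 = $1189.00
Total = $13058.60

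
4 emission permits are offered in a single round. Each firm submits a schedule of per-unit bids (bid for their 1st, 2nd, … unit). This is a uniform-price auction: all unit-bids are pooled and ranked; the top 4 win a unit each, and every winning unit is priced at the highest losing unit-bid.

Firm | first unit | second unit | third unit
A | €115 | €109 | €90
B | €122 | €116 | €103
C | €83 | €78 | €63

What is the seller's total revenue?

Total revenue: €412

All unit-bids, highest first — top 4: 122 (B-1), 116 (B-2), 115 (A-1), 109 (A-2)
First bid not allocated: €103.
Allocation: A 2, B 2. Every unit priced at €103.
Revenue = 4 × 103 = €412.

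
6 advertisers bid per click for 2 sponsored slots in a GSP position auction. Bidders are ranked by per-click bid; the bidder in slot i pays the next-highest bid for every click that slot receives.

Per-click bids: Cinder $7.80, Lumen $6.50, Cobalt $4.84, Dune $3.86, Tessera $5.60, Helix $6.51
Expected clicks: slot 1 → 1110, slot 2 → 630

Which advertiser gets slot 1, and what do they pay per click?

Cinder; $6.51 per click

Per-click bids in order: $7.80 (Cinder) > $6.51 (Helix) > $6.50 (Lumen) > …
Slot 1 goes to the first-ranked bidder, Cinder, who pays the next bid down: $6.51/click.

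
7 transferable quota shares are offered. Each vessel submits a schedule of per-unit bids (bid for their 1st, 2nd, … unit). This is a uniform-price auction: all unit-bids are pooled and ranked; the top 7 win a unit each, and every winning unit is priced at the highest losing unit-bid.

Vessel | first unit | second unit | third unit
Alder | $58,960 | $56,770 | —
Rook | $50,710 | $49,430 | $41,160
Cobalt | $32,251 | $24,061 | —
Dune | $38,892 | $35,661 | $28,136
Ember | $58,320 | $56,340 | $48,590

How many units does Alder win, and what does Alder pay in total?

Alder: 2 units, pays $82,320

Pooled unit-bids ranked (top 7): 58,960 (Alder-1), 58,320 (Ember-1), 56,770 (Alder-2), 56,340 (Ember-2), 50,710 (Rook-1), 49,430 (Rook-2), 48,590 (Ember-3)
First bid not allocated: $41,160.
Alder wins 2 unit(s) at $41,160 each.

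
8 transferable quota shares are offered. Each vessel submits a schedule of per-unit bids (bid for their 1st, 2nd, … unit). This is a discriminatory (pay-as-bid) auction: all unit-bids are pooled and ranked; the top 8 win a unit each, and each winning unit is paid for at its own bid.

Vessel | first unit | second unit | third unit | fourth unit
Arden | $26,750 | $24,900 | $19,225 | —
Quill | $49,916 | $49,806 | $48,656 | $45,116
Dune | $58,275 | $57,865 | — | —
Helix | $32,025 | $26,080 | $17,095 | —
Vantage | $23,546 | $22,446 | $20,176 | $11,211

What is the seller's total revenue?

Total revenue: $368,409

All unit-bids, highest first — top 8: 58,275 (Dune-1), 57,865 (Dune-2), 49,916 (Quill-1), 49,806 (Quill-2), 48,656 (Quill-3), 45,116 (Quill-4), 32,025 (Helix-1), 26,750 (Arden-1)
Next rejected bid: $26,080 (not a price — pay-as-bid).
Each winning unit pays its own bid.
Revenue = 58,275 + 57,865 + 49,916 + 49,806 + 48,656 + 45,116 + 32,025 + 26,750 = $368,409.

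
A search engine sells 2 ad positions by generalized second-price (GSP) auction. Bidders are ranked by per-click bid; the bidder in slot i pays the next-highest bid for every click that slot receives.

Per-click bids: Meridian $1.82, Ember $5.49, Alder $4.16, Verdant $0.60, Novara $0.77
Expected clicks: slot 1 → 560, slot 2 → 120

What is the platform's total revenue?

Total revenue: $2548.00

Sorting advertisers: $5.49 (Ember) > $4.16 (Alder) > $1.82 (Meridian) > …
Slot 1: Ember pays $4.16 × 560 = $2329.60
Slot 2: Alder pays $1.82 × 120 = $218.40
Total = $2548.00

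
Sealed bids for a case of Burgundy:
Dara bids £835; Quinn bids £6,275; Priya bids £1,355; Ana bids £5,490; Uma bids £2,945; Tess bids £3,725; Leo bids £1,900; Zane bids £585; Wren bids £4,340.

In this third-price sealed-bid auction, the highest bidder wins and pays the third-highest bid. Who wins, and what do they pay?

Sorting bids: 6,275 (Quinn) > 5,490 (Ana) > 4,340 (Wren) > 3,725 (Tess) > 2,945 (Uma) > 1,900 (Leo) > …
Quinn is highest; pays the third-highest bid, £4,340.

Quinn pays £4,340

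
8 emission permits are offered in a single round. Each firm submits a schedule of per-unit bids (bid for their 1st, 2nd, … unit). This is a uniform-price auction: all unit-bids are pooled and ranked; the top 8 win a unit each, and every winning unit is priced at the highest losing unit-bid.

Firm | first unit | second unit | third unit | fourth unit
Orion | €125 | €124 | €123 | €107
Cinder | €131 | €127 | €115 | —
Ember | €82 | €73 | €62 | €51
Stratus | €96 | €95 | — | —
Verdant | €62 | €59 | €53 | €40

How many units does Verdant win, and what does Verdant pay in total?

Verdant: 0 units, pays €0

All unit-bids, highest first — top 8: 131 (Cinder-1), 127 (Cinder-2), 125 (Orion-1), 124 (Orion-2), 123 (Orion-3), 115 (Cinder-3), 107 (Orion-4), 96 (Stratus-1)
First bid not allocated: €95.
Verdant wins 0 unit(s) at €95 each.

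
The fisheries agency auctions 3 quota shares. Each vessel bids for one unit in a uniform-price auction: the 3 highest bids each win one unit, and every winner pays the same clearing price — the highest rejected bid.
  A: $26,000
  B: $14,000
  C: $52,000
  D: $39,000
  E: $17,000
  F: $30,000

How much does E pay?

Ordering the bids: 52,000 (C), 39,000 (D), 30,000 (F), 26,000 (A), 17,000 (E), …
The 3 highest are C, D, F.
Highest unsuccessful bid: $26,000 → clearing price.
E does not win → pays $0.

E pays $0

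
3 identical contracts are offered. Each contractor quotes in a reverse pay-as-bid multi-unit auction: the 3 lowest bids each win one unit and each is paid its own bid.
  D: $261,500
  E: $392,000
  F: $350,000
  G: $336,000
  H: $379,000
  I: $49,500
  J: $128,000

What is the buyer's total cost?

Total cost: $439,000

Sorting: 49,500 (I), 128,000 (J), 261,500 (D), 336,000 (G), 350,000 (F), …
Lowest 3: I, J, D.
Total cost = 49,500 + 128,000 + 261,500 = $439,000.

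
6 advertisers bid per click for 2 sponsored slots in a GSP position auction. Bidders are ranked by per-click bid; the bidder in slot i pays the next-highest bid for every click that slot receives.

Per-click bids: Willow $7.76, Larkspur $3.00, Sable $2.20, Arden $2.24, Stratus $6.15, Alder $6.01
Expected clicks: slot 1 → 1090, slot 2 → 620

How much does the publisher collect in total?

Total revenue: $10429.70

Per-click bids in order: $7.76 (Willow) > $6.15 (Stratus) > $6.01 (Alder) > …
Slot 1: Willow pays $6.15 × 1090 = $6703.50
Slot 2: Stratus pays $6.01 × 620 = $3726.20
Total = $10429.70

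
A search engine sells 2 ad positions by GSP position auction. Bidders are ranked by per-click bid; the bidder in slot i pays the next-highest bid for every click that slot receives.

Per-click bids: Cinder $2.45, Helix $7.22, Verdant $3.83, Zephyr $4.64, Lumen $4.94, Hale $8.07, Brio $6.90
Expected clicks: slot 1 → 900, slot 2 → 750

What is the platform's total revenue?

Total revenue: $11673.00

Ranked by bid: $8.07 (Hale) > $7.22 (Helix) > $6.90 (Brio) > …
Slot 1: Hale pays $7.22 × 900 = $6498.00
Slot 2: Helix pays $6.90 × 750 = $5175.00
Total = $11673.00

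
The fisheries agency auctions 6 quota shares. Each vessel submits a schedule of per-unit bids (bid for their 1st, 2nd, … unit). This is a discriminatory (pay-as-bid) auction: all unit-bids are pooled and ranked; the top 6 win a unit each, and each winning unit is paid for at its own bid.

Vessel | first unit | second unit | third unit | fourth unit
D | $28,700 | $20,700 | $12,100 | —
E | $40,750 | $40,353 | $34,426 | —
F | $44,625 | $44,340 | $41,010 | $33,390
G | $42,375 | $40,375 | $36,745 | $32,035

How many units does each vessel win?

Pooled unit-bids ranked (top 6): 44,625 (F-1), 44,340 (F-2), 42,375 (G-1), 41,010 (F-3), 40,750 (E-1), 40,375 (G-2)
Next rejected bid: $40,353 (not a price — pay-as-bid).
Allocation: E 1, F 3, G 2.

E 1, F 3, G 2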